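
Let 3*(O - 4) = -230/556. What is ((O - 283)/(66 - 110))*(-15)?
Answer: -1164005/12232 ≈ -95.161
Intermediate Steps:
O = 3221/834 (O = 4 + (-230/556)/3 = 4 + (-230*1/556)/3 = 4 + (1/3)*(-115/278) = 4 - 115/834 = 3221/834 ≈ 3.8621)
((O - 283)/(66 - 110))*(-15) = ((3221/834 - 283)/(66 - 110))*(-15) = -232801/834/(-44)*(-15) = -232801/834*(-1/44)*(-15) = (232801/36696)*(-15) = -1164005/12232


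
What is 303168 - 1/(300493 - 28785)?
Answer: 82373170943/271708 ≈ 3.0317e+5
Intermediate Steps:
303168 - 1/(300493 - 28785) = 303168 - 1/271708 = 82373170943/271708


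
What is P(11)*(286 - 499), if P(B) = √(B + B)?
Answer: -213*√22 ≈ -999.06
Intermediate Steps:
P(B) = √2*√B (P(B) = √(2*B) = √2*√B)
P(11)*(286 - 499) = (√2*√11)*(286 - 499) = √22*(-213) = -213*√22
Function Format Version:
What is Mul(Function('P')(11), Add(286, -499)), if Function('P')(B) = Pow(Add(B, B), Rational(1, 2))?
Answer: Mul(-213, Pow(22, Rational(1, 2))) ≈ -999.06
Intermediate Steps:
Function('P')(B) = Mul(Pow(2, Rational(1, 2)), Pow(B, Rational(1, 2))) (Function('P')(B) = Pow(Mul(2, B), Rational(1, 2)) = Mul(Pow(2, Rational(1, 2)), Pow(B, Rational(1, 2))))
Mul(Function('P')(11), Add(286, -499)) = Mul(Mul(Pow(2, Rational(1, 2)), Pow(11, Rational(1, 2))), Add(286, -499)) = Mul(Pow(22, Rational(1, 2)), -213) = Mul(-213, Pow(22, Rational(1, 2)))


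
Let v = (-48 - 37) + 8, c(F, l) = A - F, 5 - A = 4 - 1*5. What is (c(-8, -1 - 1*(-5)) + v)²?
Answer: 3969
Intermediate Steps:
A = 6 (A = 5 - (4 - 1*5) = 5 - (4 - 5) = 5 - 1*(-1) = 5 + 1 = 6)
c(F, l) = 6 - F
v = -77 (v = -85 + 8 = -77)
(c(-8, -1 - 1*(-5)) + v)² = ((6 - 1*(-8)) - 77)² = ((6 + 8) - 77)² = (14 - 77)² = (-63)² = 3969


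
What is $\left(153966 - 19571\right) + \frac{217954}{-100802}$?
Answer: $\frac{6773533418}{50401} \approx 1.3439 \cdot 10^{5}$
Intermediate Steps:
$\left(153966 - 19571\right) + \frac{217954}{-100802} = \left(153966 - 19571\right) + 217954 \left(- \frac{1}{100802}\right) = 134395 - \frac{108977}{50401} = \frac{6773533418}{50401}$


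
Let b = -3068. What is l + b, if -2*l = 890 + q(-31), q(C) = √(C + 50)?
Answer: -3513 - √19/2 ≈ -3515.2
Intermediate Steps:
q(C) = √(50 + C)
l = -445 - √19/2 (l = -(890 + √(50 - 31))/2 = -(890 + √19)/2 = -445 - √19/2 ≈ -447.18)
l + b = (-445 - √19/2) - 3068 = -3513 - √19/2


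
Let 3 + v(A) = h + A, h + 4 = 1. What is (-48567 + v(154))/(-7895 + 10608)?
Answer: -48419/2713 ≈ -17.847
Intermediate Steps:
h = -3 (h = -4 + 1 = -3)
v(A) = -6 + A (v(A) = -3 + (-3 + A) = -6 + A)
(-48567 + v(154))/(-7895 + 10608) = (-48567 + (-6 + 154))/(-7895 + 10608) = (-48567 + 148)/2713 = -48419*1/2713 = -48419/2713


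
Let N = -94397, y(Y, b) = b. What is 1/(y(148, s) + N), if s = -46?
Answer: -1/94443 ≈ -1.0588e-5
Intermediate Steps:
1/(y(148, s) + N) = 1/(-46 - 94397) = 1/(-94443) = -1/94443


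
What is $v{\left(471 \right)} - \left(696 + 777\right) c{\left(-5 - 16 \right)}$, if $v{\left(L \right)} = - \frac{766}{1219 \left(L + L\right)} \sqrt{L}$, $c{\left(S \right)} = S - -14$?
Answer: $10311 - \frac{383 \sqrt{471}}{574149} \approx 10311.0$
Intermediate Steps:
$c{\left(S \right)} = 14 + S$ ($c{\left(S \right)} = S + 14 = 14 + S$)
$v{\left(L \right)} = - \frac{383}{1219 \sqrt{L}}$ ($v{\left(L \right)} = - \frac{766}{1219 \cdot 2 L} \sqrt{L} = - \frac{766}{2438 L} \sqrt{L} = - 766 \frac{1}{2438 L} \sqrt{L} = - \frac{383}{1219 L} \sqrt{L} = - \frac{383}{1219 \sqrt{L}}$)
$v{\left(471 \right)} - \left(696 + 777\right) c{\left(-5 - 16 \right)} = - \frac{383}{1219 \sqrt{471}} - \left(696 + 777\right) \left(14 - 21\right) = - \frac{383 \frac{\sqrt{471}}{471}}{1219} - 1473 \left(14 - 21\right) = - \frac{383 \sqrt{471}}{574149} - 1473 \left(14 - 21\right) = - \frac{383 \sqrt{471}}{574149} - 1473 \left(-7\right) = - \frac{383 \sqrt{471}}{574149} - -10311 = - \frac{383 \sqrt{471}}{574149} + 10311 = 10311 - \frac{383 \sqrt{471}}{574149}$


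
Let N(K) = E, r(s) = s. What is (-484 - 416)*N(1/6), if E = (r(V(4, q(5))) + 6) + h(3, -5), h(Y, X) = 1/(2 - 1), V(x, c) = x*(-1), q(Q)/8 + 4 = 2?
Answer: -2700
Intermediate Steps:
q(Q) = -16 (q(Q) = -32 + 8*2 = -32 + 16 = -16)
V(x, c) = -x
h(Y, X) = 1 (h(Y, X) = 1/1 = 1)
E = 3 (E = (-1*4 + 6) + 1 = (-4 + 6) + 1 = 2 + 1 = 3)
N(K) = 3
(-484 - 416)*N(1/6) = (-484 - 416)*3 = -900*3 = -2700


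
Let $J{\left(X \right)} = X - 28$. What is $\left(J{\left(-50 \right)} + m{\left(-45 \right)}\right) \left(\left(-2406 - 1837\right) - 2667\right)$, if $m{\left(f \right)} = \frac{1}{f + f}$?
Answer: $\frac{4851511}{9} \approx 5.3906 \cdot 10^{5}$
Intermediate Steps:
$J{\left(X \right)} = -28 + X$
$m{\left(f \right)} = \frac{1}{2 f}$
$\left(J{\left(-50 \right)} + m{\left(-45 \right)}\right) \left(\left(-2406 - 1837\right) - 2667\right) = \left(\left(-28 - 50\right) + \frac{1}{2 \left(-45\right)}\right) \left(\left(-2406 - 1837\right) - 2667\right) = \left(-78 + \frac{1}{2} \left(- \frac{1}{45}\right)\right) \left(\left(-2406 - 1837\right) - 2667\right) = \left(-78 - \frac{1}{90}\right) \left(-4243 - 2667\right) = \left(- \frac{7021}{90}\right) \left(-6910\right) = \frac{4851511}{9}$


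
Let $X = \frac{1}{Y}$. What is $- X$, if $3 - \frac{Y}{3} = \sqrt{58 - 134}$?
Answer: $- \frac{1}{85} - \frac{2 i \sqrt{19}}{255} \approx -0.011765 - 0.034187 i$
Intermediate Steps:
$Y = 9 - 6 i \sqrt{19}$ ($Y = 9 - 3 \sqrt{58 - 134} = 9 - 3 \sqrt{-76} = 9 - 3 \cdot 2 i \sqrt{19} = 9 - 6 i \sqrt{19} \approx 9.0 - 26.153 i$)
$X = \frac{1}{9 - 6 i \sqrt{19}} \approx 0.011765 + 0.034187 i$
$- X = - (\frac{1}{85} + \frac{2 i \sqrt{19}}{255}) = - \frac{1}{85} - \frac{2 i \sqrt{19}}{255}$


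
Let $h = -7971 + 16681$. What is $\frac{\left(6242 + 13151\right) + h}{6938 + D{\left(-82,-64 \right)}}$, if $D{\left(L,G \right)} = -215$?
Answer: $\frac{28103}{6723} \approx 4.1801$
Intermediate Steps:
$h = 8710$
$\frac{\left(6242 + 13151\right) + h}{6938 + D{\left(-82,-64 \right)}} = \frac{\left(6242 + 13151\right) + 8710}{6938 - 215} = \frac{19393 + 8710}{6723} = 28103 \cdot \frac{1}{6723} = \frac{28103}{6723}$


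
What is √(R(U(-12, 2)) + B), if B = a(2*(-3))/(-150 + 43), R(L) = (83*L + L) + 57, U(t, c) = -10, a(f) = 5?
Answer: I*√8965102/107 ≈ 27.983*I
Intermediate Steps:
R(L) = 57 + 84*L (R(L) = 84*L + 57 = 57 + 84*L)
B = -5/107 (B = 5/(-150 + 43) = 5/(-107) = -1/107*5 = -5/107 ≈ -0.046729)
√(R(U(-12, 2)) + B) = √((57 + 84*(-10)) - 5/107) = √((57 - 840) - 5/107) = √(-783 - 5/107) = √(-83786/107) = I*√8965102/107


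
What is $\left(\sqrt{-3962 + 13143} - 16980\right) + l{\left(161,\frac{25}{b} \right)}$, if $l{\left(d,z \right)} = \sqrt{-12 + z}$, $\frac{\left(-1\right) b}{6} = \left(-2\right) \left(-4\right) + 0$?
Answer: $-16980 + \sqrt{9181} + \frac{i \sqrt{1803}}{12} \approx -16884.0 + 3.5385 i$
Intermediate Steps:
$b = -48$ ($b = - 6 \left(\left(-2\right) \left(-4\right) + 0\right) = - 6 \left(8 + 0\right) = \left(-6\right) 8 = -48$)
$\left(\sqrt{-3962 + 13143} - 16980\right) + l{\left(161,\frac{25}{b} \right)} = \left(\sqrt{-3962 + 13143} - 16980\right) + \sqrt{-12 + \frac{25}{-48}} = \left(\sqrt{9181} - 16980\right) + \sqrt{-12 + 25 \left(- \frac{1}{48}\right)} = \left(-16980 + \sqrt{9181}\right) + \sqrt{-12 - \frac{25}{48}} = \left(-16980 + \sqrt{9181}\right) + \sqrt{- \frac{601}{48}} = \left(-16980 + \sqrt{9181}\right) + \frac{i \sqrt{1803}}{12} = -16980 + \sqrt{9181} + \frac{i \sqrt{1803}}{12}$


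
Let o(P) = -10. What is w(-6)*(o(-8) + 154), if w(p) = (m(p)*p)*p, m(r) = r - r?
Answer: 0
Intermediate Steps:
m(r) = 0
w(p) = 0 (w(p) = (0*p)*p = 0*p = 0)
w(-6)*(o(-8) + 154) = 0*(-10 + 154) = 0*144 = 0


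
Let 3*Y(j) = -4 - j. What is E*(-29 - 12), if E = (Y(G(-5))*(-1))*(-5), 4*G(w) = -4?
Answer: 205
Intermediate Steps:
G(w) = -1 (G(w) = (1/4)*(-4) = -1)
Y(j) = -4/3 - j/3 (Y(j) = (-4 - j)/3 = -4/3 - j/3)
E = -5 (E = ((-4/3 - 1/3*(-1))*(-1))*(-5) = ((-4/3 + 1/3)*(-1))*(-5) = -1*(-1)*(-5) = 1*(-5) = -5)
E*(-29 - 12) = -5*(-29 - 12) = -5*(-41) = 205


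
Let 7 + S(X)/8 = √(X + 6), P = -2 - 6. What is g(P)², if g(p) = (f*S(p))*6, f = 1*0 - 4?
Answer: 1732608 - 516096*I*√2 ≈ 1.7326e+6 - 7.2987e+5*I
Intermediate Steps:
P = -8
S(X) = -56 + 8*√(6 + X) (S(X) = -56 + 8*√(X + 6) = -56 + 8*√(6 + X))
f = -4 (f = 0 - 4 = -4)
g(p) = 1344 - 192*√(6 + p) (g(p) = -4*(-56 + 8*√(6 + p))*6 = (224 - 32*√(6 + p))*6 = 1344 - 192*√(6 + p))
g(P)² = (1344 - 192*√(6 - 8))² = (1344 - 192*I*√2)²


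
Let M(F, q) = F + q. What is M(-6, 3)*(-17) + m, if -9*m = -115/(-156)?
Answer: 71489/1404 ≈ 50.918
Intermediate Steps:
m = -115/1404 (m = -(-115)/(9*(-156)) = -(-115)*(-1)/(9*156) = -⅑*115/156 = -115/1404 ≈ -0.081909)
M(-6, 3)*(-17) + m = (-6 + 3)*(-17) - 115/1404 = -3*(-17) - 115/1404 = 51 - 115/1404 = 71489/1404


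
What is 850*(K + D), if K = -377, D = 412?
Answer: 29750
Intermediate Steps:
850*(K + D) = 850*(-377 + 412) = 850*35 = 29750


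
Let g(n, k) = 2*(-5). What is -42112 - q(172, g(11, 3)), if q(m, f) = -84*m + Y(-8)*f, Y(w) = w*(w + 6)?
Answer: -27504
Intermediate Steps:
g(n, k) = -10
Y(w) = w*(6 + w)
q(m, f) = -84*m + 16*f (q(m, f) = -84*m + (-8*(6 - 8))*f = -84*m + (-8*(-2))*f = -84*m + 16*f)
-42112 - q(172, g(11, 3)) = -42112 - (-84*172 + 16*(-10)) = -42112 - (-14448 - 160) = -42112 - 1*(-14608) = -42112 + 14608 = -27504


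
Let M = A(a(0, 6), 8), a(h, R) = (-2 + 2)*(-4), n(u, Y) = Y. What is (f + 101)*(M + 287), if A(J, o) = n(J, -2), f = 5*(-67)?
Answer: -66690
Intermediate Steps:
f = -335
a(h, R) = 0 (a(h, R) = 0*(-4) = 0)
A(J, o) = -2
M = -2
(f + 101)*(M + 287) = (-335 + 101)*(-2 + 287) = -234*285 = -66690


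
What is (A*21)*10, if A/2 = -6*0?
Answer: 0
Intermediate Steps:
A = 0 (A = 2*(-6*0) = 2*0 = 0)
(A*21)*10 = (0*21)*10 = 0*10 = 0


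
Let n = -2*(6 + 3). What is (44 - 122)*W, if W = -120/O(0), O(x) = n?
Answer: -520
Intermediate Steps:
n = -18 (n = -2*9 = -18)
O(x) = -18
W = 20/3 (W = -120/(-18) = -120*(-1/18) = 20/3 ≈ 6.6667)
(44 - 122)*W = (44 - 122)*(20/3) = -78*20/3 = -520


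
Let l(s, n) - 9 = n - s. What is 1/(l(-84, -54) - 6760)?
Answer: -1/6721 ≈ -0.00014879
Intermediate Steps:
l(s, n) = 9 + n - s (l(s, n) = 9 + (n - s) = 9 + n - s)
1/(l(-84, -54) - 6760) = 1/((9 - 54 - 1*(-84)) - 6760) = 1/((9 - 54 + 84) - 6760) = 1/(39 - 6760) = 1/(-6721) = -1/6721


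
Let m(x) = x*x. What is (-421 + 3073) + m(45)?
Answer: 4677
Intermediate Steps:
m(x) = x²
(-421 + 3073) + m(45) = (-421 + 3073) + 45² = 2652 + 2025 = 4677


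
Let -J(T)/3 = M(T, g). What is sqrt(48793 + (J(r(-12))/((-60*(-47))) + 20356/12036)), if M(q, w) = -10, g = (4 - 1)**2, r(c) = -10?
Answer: sqrt(3903666896116038)/282846 ≈ 220.90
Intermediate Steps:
g = 9 (g = 3**2 = 9)
J(T) = 30 (J(T) = -3*(-10) = 30)
sqrt(48793 + (J(r(-12))/((-60*(-47))) + 20356/12036)) = sqrt(48793 + (30/((-60*(-47))) + 20356/12036)) = sqrt(48793 + (30/2820 + 20356*(1/12036))) = sqrt(48793 + (30*(1/2820) + 5089/3009)) = sqrt(48793 + (1/94 + 5089/3009)) = sqrt(48793 + 481375/282846) = sqrt(13801386253/282846) = sqrt(3903666896116038)/282846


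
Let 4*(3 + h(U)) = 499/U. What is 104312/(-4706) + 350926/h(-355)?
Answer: -90214093628/861379 ≈ -1.0473e+5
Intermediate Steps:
h(U) = -3 + 499/(4*U) (h(U) = -3 + (499/U)/4 = -3 + 499/(4*U))
104312/(-4706) + 350926/h(-355) = 104312/(-4706) + 350926/(-3 + (499/4)/(-355)) = 104312*(-1/4706) + 350926/(-3 + (499/4)*(-1/355)) = -4012/181 + 350926/(-3 - 499/1420) = -4012/181 + 350926/(-4759/1420) = -4012/181 + 350926*(-1420/4759) = -4012/181 - 498314920/4759 = -90214093628/861379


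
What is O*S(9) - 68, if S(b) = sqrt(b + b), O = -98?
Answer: -68 - 294*sqrt(2) ≈ -483.78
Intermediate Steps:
S(b) = sqrt(2)*sqrt(b) (S(b) = sqrt(2*b) = sqrt(2)*sqrt(b))
O*S(9) - 68 = -98*sqrt(2)*sqrt(9) - 68 = -98*sqrt(2)*3 - 68 = -294*sqrt(2) - 68 = -68 - 294*sqrt(2)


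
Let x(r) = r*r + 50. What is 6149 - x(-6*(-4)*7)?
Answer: -22125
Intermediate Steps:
x(r) = 50 + r**2 (x(r) = r**2 + 50 = 50 + r**2)
6149 - x(-6*(-4)*7) = 6149 - (50 + (-6*(-4)*7)**2) = 6149 - (50 + (24*7)**2) = 6149 - (50 + 168**2) = 6149 - (50 + 28224) = 6149 - 1*28274 = 6149 - 28274 = -22125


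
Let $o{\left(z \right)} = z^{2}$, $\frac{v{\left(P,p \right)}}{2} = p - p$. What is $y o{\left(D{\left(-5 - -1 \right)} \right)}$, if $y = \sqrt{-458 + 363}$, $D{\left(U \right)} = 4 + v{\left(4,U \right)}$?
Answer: $16 i \sqrt{95} \approx 155.95 i$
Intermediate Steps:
$v{\left(P,p \right)} = 0$ ($v{\left(P,p \right)} = 2 \left(p - p\right) = 2 \cdot 0 = 0$)
$D{\left(U \right)} = 4$ ($D{\left(U \right)} = 4 + 0 = 4$)
$y = i \sqrt{95}$ ($y = \sqrt{-95} = i \sqrt{95} \approx 9.7468 i$)
$y o{\left(D{\left(-5 - -1 \right)} \right)} = i \sqrt{95} \cdot 4^{2} = i \sqrt{95} \cdot 16 = 16 i \sqrt{95}$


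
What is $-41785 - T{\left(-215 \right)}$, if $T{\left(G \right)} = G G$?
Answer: $-88010$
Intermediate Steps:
$T{\left(G \right)} = G^{2}$
$-41785 - T{\left(-215 \right)} = -41785 - \left(-215\right)^{2} = -41785 - 46225 = -88010$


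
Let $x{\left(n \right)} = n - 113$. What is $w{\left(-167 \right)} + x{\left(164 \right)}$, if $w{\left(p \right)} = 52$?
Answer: $103$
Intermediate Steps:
$x{\left(n \right)} = -113 + n$ ($x{\left(n \right)} = n - 113 = -113 + n$)
$w{\left(-167 \right)} + x{\left(164 \right)} = 52 + \left(-113 + 164\right) = 52 + 51 = 103$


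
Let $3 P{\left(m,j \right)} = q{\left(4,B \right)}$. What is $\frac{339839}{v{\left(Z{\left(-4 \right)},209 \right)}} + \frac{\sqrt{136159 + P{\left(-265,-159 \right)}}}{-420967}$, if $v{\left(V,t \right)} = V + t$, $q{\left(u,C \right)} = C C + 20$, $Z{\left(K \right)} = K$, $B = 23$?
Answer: $\frac{339839}{205} - \frac{\sqrt{136342}}{420967} \approx 1657.8$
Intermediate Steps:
$q{\left(u,C \right)} = 20 + C^{2}$ ($q{\left(u,C \right)} = C^{2} + 20 = 20 + C^{2}$)
$P{\left(m,j \right)} = 183$ ($P{\left(m,j \right)} = \frac{20 + 23^{2}}{3} = \frac{20 + 529}{3} = \frac{1}{3} \cdot 549 = 183$)
$\frac{339839}{v{\left(Z{\left(-4 \right)},209 \right)}} + \frac{\sqrt{136159 + P{\left(-265,-159 \right)}}}{-420967} = \frac{339839}{-4 + 209} + \frac{\sqrt{136159 + 183}}{-420967} = \frac{339839}{205} + \sqrt{136342} \left(- \frac{1}{420967}\right) = 339839 \cdot \frac{1}{205} - \frac{\sqrt{136342}}{420967} = \frac{339839}{205} - \frac{\sqrt{136342}}{420967}$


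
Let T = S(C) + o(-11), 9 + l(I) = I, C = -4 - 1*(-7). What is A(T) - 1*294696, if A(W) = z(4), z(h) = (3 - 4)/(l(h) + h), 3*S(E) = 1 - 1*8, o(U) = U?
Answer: -294695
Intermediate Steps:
C = 3 (C = -4 + 7 = 3)
l(I) = -9 + I
S(E) = -7/3 (S(E) = (1 - 1*8)/3 = (1 - 8)/3 = (⅓)*(-7) = -7/3)
T = -40/3 (T = -7/3 - 11 = -40/3 ≈ -13.333)
z(h) = -1/(-9 + 2*h) (z(h) = (3 - 4)/((-9 + h) + h) = -1/(-9 + 2*h))
A(W) = 1 (A(W) = -1/(-9 + 2*4) = -1/(-9 + 8) = -1/(-1) = -1*(-1) = 1)
A(T) - 1*294696 = 1 - 1*294696 = 1 - 294696 = -294695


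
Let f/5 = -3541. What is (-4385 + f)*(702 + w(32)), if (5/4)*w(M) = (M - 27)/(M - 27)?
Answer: -15524852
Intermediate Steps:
f = -17705 (f = 5*(-3541) = -17705)
w(M) = ⅘ (w(M) = 4*((M - 27)/(M - 27))/5 = 4*((-27 + M)/(-27 + M))/5 = (⅘)*1 = ⅘)
(-4385 + f)*(702 + w(32)) = (-4385 - 17705)*(702 + ⅘) = -22090*3514/5 = -15524852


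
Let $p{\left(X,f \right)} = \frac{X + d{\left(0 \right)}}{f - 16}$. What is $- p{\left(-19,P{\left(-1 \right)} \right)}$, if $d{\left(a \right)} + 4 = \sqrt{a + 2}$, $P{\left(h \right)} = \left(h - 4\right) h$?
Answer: $- \frac{23}{11} + \frac{\sqrt{2}}{11} \approx -1.9623$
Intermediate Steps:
$P{\left(h \right)} = h \left(-4 + h\right)$ ($P{\left(h \right)} = \left(-4 + h\right) h = h \left(-4 + h\right)$)
$d{\left(a \right)} = -4 + \sqrt{2 + a}$ ($d{\left(a \right)} = -4 + \sqrt{a + 2} = -4 + \sqrt{2 + a}$)
$p{\left(X,f \right)} = \frac{-4 + X + \sqrt{2}}{-16 + f}$ ($p{\left(X,f \right)} = \frac{X - \left(4 - \sqrt{2 + 0}\right)}{f - 16} = \frac{X - \left(4 - \sqrt{2}\right)}{-16 + f} = \frac{-4 + X + \sqrt{2}}{-16 + f}$)
$- p{\left(-19,P{\left(-1 \right)} \right)} = - \frac{-4 - 19 + \sqrt{2}}{-16 - \left(-4 - 1\right)} = - \frac{-23 + \sqrt{2}}{-16 - -5} = - \frac{-23 + \sqrt{2}}{-16 + 5} = - \frac{-23 + \sqrt{2}}{-11} = - \frac{\left(-1\right) \left(-23 + \sqrt{2}\right)}{11} = - (\frac{23}{11} - \frac{\sqrt{2}}{11}) = - \frac{23}{11} + \frac{\sqrt{2}}{11}$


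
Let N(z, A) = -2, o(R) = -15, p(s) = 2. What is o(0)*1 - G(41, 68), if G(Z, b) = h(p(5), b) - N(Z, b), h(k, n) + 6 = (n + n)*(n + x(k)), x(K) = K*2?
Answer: -9803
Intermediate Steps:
x(K) = 2*K
h(k, n) = -6 + 2*n*(n + 2*k) (h(k, n) = -6 + (n + n)*(n + 2*k) = -6 + (2*n)*(n + 2*k) = -6 + 2*n*(n + 2*k))
G(Z, b) = -4 + 2*b² + 8*b (G(Z, b) = (-6 + 2*b² + 4*2*b) - 1*(-2) = (-6 + 2*b² + 8*b) + 2 = -4 + 2*b² + 8*b)
o(0)*1 - G(41, 68) = -15*1 - (-4 + 2*68² + 8*68) = -15 - (-4 + 2*4624 + 544) = -15 - (-4 + 9248 + 544) = -15 - 1*9788 = -15 - 9788 = -9803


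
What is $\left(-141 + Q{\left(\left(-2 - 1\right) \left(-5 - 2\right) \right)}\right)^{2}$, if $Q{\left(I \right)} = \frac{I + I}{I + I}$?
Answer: $19600$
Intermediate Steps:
$Q{\left(I \right)} = 1$ ($Q{\left(I \right)} = \frac{2 I}{2 I} = 2 I \frac{1}{2 I} = 1$)
$\left(-141 + Q{\left(\left(-2 - 1\right) \left(-5 - 2\right) \right)}\right)^{2} = \left(-141 + 1\right)^{2} = \left(-140\right)^{2} = 19600$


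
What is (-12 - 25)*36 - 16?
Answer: -1348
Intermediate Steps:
(-12 - 25)*36 - 16 = -37*36 - 16 = -1332 - 16 = -1348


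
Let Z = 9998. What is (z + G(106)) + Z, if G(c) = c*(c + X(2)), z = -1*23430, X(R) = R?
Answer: -1984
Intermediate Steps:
z = -23430
G(c) = c*(2 + c) (G(c) = c*(c + 2) = c*(2 + c))
(z + G(106)) + Z = (-23430 + 106*(2 + 106)) + 9998 = (-23430 + 106*108) + 9998 = (-23430 + 11448) + 9998 = -11982 + 9998 = -1984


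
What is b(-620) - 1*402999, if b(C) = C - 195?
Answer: -403814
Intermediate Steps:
b(C) = -195 + C
b(-620) - 1*402999 = (-195 - 620) - 1*402999 = -815 - 402999 = -403814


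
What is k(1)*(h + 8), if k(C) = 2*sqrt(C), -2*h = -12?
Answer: 28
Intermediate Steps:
h = 6 (h = -1/2*(-12) = 6)
k(1)*(h + 8) = (2*sqrt(1))*(6 + 8) = (2*1)*14 = 2*14 = 28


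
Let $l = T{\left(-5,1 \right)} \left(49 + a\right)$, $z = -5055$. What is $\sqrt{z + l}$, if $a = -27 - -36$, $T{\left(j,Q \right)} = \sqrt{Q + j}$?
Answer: $\sqrt{-5055 + 116 i} \approx 0.8157 + 71.103 i$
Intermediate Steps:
$a = 9$ ($a = -27 + 36 = 9$)
$l = 116 i$ ($l = \sqrt{1 - 5} \left(49 + 9\right) = \sqrt{-4} \cdot 58 = 2 i 58 = 116 i \approx 116.0 i$)
$\sqrt{z + l} = \sqrt{-5055 + 116 i}$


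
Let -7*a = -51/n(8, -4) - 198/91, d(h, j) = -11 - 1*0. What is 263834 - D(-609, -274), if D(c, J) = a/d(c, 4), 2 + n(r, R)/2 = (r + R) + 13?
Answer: 18486851907/70070 ≈ 2.6383e+5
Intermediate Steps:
n(r, R) = 22 + 2*R + 2*r (n(r, R) = -4 + 2*((r + R) + 13) = -4 + 2*((R + r) + 13) = -4 + 2*(13 + R + r) = -4 + (26 + 2*R + 2*r) = 22 + 2*R + 2*r)
d(h, j) = -11 (d(h, j) = -11 + 0 = -11)
a = 3527/6370 (a = -(-51/(22 + 2*(-4) + 2*8) - 198/91)/7 = -(-51/(22 - 8 + 16) - 198*1/91)/7 = -(-51/30 - 198/91)/7 = -(-51*1/30 - 198/91)/7 = -(-17/10 - 198/91)/7 = -⅐*(-3527/910) = 3527/6370 ≈ 0.55369)
D(c, J) = -3527/70070 (D(c, J) = (3527/6370)/(-11) = (3527/6370)*(-1/11) = -3527/70070)
263834 - D(-609, -274) = 263834 - 1*(-3527/70070) = 263834 + 3527/70070 = 18486851907/70070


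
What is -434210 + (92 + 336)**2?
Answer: -251026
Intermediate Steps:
-434210 + (92 + 336)**2 = -434210 + 428**2 = -434210 + 183184 = -251026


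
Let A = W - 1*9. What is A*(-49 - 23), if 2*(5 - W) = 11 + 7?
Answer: 936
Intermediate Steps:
W = -4 (W = 5 - (11 + 7)/2 = 5 - ½*18 = 5 - 9 = -4)
A = -13 (A = -4 - 1*9 = -4 - 9 = -13)
A*(-49 - 23) = -13*(-49 - 23) = -13*(-72) = 936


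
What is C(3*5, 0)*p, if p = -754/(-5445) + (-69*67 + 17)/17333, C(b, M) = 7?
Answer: -84074116/94378185 ≈ -0.89082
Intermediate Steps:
p = -12010588/94378185 (p = -754*(-1/5445) + (-4623 + 17)*(1/17333) = 754/5445 - 4606*1/17333 = 754/5445 - 4606/17333 = -12010588/94378185 ≈ -0.12726)
C(3*5, 0)*p = 7*(-12010588/94378185) = -84074116/94378185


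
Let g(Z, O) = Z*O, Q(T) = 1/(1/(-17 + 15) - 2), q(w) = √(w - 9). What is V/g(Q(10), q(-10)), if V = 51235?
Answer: 256175*I*√19/38 ≈ 29385.0*I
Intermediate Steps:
q(w) = √(-9 + w)
Q(T) = -⅖ (Q(T) = 1/(1/(-2) - 2) = 1/(-½ - 2) = 1/(-5/2) = -⅖)
g(Z, O) = O*Z
V/g(Q(10), q(-10)) = 51235/((√(-9 - 10)*(-⅖))) = 51235/((√(-19)*(-⅖))) = 51235/(((I*√19)*(-⅖))) = 51235/((-2*I*√19/5)) = 51235*(5*I*√19/38) = 256175*I*√19/38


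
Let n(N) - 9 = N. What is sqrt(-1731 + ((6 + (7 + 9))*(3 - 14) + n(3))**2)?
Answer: sqrt(51169) ≈ 226.21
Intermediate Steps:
n(N) = 9 + N
sqrt(-1731 + ((6 + (7 + 9))*(3 - 14) + n(3))**2) = sqrt(-1731 + ((6 + (7 + 9))*(3 - 14) + (9 + 3))**2) = sqrt(-1731 + ((6 + 16)*(-11) + 12)**2) = sqrt(-1731 + (22*(-11) + 12)**2) = sqrt(-1731 + (-242 + 12)**2) = sqrt(-1731 + (-230)**2) = sqrt(-1731 + 52900) = sqrt(51169)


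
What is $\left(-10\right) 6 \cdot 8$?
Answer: $-480$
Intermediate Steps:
$\left(-10\right) 6 \cdot 8 = \left(-60\right) 8 = -480$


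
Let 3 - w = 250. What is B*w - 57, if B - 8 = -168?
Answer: 39463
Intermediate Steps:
B = -160 (B = 8 - 168 = -160)
w = -247 (w = 3 - 1*250 = 3 - 250 = -247)
B*w - 57 = -160*(-247) - 57 = 39520 - 57 = 39463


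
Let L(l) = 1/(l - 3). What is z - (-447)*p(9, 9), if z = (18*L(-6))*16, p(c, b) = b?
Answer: 3991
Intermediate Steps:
L(l) = 1/(-3 + l)
z = -32 (z = (18/(-3 - 6))*16 = (18/(-9))*16 = (18*(-⅑))*16 = -2*16 = -32)
z - (-447)*p(9, 9) = -32 - (-447)*9 = -32 - 1*(-4023) = -32 + 4023 = 3991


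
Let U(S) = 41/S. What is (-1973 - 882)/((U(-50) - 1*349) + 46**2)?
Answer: -142750/88309 ≈ -1.6165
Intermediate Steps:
(-1973 - 882)/((U(-50) - 1*349) + 46**2) = (-1973 - 882)/((41/(-50) - 1*349) + 46**2) = -2855/((41*(-1/50) - 349) + 2116) = -2855/((-41/50 - 349) + 2116) = -2855/(-17491/50 + 2116) = -2855/88309/50 = -2855*50/88309 = -142750/88309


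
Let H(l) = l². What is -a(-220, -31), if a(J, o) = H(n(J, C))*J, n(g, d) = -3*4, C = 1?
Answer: 31680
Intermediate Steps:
n(g, d) = -12
a(J, o) = 144*J (a(J, o) = (-12)²*J = 144*J)
-a(-220, -31) = -144*(-220) = -1*(-31680) = 31680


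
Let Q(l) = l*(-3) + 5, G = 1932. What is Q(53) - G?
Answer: -2086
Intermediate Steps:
Q(l) = 5 - 3*l (Q(l) = -3*l + 5 = 5 - 3*l)
Q(53) - G = (5 - 3*53) - 1*1932 = (5 - 159) - 1932 = -154 - 1932 = -2086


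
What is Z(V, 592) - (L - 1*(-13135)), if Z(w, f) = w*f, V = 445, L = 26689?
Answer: 223616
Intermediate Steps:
Z(w, f) = f*w
Z(V, 592) - (L - 1*(-13135)) = 592*445 - (26689 - 1*(-13135)) = 263440 - (26689 + 13135) = 263440 - 1*39824 = 263440 - 39824 = 223616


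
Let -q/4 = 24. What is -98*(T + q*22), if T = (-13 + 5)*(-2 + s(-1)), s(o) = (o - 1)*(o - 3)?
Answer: 211680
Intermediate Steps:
q = -96 (q = -4*24 = -96)
s(o) = (-1 + o)*(-3 + o)
T = -48 (T = (-13 + 5)*(-2 + (3 + (-1)² - 4*(-1))) = -8*(-2 + (3 + 1 + 4)) = -8*(-2 + 8) = -8*6 = -48)
-98*(T + q*22) = -98*(-48 - 96*22) = -98*(-48 - 2112) = -98*(-2160) = 211680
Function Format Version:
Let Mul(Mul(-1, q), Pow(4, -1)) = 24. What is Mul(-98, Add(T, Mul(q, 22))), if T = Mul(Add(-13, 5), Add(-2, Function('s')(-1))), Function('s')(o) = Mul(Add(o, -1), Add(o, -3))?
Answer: 211680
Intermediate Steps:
q = -96 (q = Mul(-4, 24) = -96)
Function('s')(o) = Mul(Add(-1, o), Add(-3, o))
T = -48 (T = Mul(Add(-13, 5), Add(-2, Add(3, Pow(-1, 2), Mul(-4, -1)))) = Mul(-8, Add(-2, Add(3, 1, 4))) = Mul(-8, Add(-2, 8)) = Mul(-8, 6) = -48)
Mul(-98, Add(T, Mul(q, 22))) = Mul(-98, Add(-48, Mul(-96, 22))) = Mul(-98, Add(-48, -2112)) = Mul(-98, -2160) = 211680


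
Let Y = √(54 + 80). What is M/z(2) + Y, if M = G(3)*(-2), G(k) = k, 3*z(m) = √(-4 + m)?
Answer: √134 + 9*I*√2 ≈ 11.576 + 12.728*I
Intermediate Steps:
z(m) = √(-4 + m)/3
Y = √134 ≈ 11.576
M = -6 (M = 3*(-2) = -6)
M/z(2) + Y = -6*3/√(-4 + 2) + √134 = -6*(-3*I*√2/2) + √134 = -(-9)*I*√2 + √134 = 9*I*√2 + √134 = √134 + 9*I*√2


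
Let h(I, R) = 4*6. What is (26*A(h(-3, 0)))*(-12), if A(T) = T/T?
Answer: -312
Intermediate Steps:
h(I, R) = 24
A(T) = 1
(26*A(h(-3, 0)))*(-12) = (26*1)*(-12) = 26*(-12) = -312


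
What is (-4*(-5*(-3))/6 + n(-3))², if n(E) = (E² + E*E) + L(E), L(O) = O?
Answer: 25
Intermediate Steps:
n(E) = E + 2*E² (n(E) = (E² + E*E) + E = (E² + E²) + E = 2*E² + E = E + 2*E²)
(-4*(-5*(-3))/6 + n(-3))² = (-4*(-5*(-3))/6 - 3*(1 + 2*(-3)))² = (-60/6 - 3*(1 - 6))² = (-4*5/2 - 3*(-5))² = (-10 + 15)² = 5² = 25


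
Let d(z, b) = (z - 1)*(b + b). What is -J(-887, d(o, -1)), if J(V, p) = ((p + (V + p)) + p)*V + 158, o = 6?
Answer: -813537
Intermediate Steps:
d(z, b) = 2*b*(-1 + z) (d(z, b) = (-1 + z)*(2*b) = 2*b*(-1 + z))
J(V, p) = 158 + V*(V + 3*p) (J(V, p) = ((V + 2*p) + p)*V + 158 = (V + 3*p)*V + 158 = V*(V + 3*p) + 158 = 158 + V*(V + 3*p))
-J(-887, d(o, -1)) = -(158 + (-887)² + 3*(-887)*(2*(-1)*(-1 + 6))) = -(158 + 786769 + 3*(-887)*(2*(-1)*5)) = -(158 + 786769 + 3*(-887)*(-10)) = -(158 + 786769 + 26610) = -1*813537 = -813537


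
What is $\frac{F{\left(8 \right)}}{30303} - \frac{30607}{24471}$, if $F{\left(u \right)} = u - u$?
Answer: $- \frac{30607}{24471} \approx -1.2507$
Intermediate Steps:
$F{\left(u \right)} = 0$
$\frac{F{\left(8 \right)}}{30303} - \frac{30607}{24471} = \frac{0}{30303} - \frac{30607}{24471} = 0 \cdot \frac{1}{30303} - \frac{30607}{24471} = 0 - \frac{30607}{24471} = - \frac{30607}{24471}$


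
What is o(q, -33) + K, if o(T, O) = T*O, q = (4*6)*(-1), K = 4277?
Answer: 5069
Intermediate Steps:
q = -24 (q = 24*(-1) = -24)
o(T, O) = O*T
o(q, -33) + K = -33*(-24) + 4277 = 792 + 4277 = 5069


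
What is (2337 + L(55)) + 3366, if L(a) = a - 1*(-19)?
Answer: 5777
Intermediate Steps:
L(a) = 19 + a (L(a) = a + 19 = 19 + a)
(2337 + L(55)) + 3366 = (2337 + (19 + 55)) + 3366 = (2337 + 74) + 3366 = 2411 + 3366 = 5777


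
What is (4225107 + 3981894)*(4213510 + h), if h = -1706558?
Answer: 20574557570952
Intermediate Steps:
(4225107 + 3981894)*(4213510 + h) = (4225107 + 3981894)*(4213510 - 1706558) = 8207001*2506952 = 20574557570952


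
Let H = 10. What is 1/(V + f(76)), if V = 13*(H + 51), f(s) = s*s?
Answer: 1/6569 ≈ 0.00015223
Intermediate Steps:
f(s) = s**2
V = 793 (V = 13*(10 + 51) = 13*61 = 793)
1/(V + f(76)) = 1/(793 + 76**2) = 1/(793 + 5776) = 1/6569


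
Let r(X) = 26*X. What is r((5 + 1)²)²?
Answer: 876096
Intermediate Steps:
r((5 + 1)²)² = (26*(5 + 1)²)² = (26*6²)² = (26*36)² = 936² = 876096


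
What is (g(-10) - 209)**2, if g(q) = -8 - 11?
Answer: 51984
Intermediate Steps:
g(q) = -19
(g(-10) - 209)**2 = (-19 - 209)**2 = (-228)**2 = 51984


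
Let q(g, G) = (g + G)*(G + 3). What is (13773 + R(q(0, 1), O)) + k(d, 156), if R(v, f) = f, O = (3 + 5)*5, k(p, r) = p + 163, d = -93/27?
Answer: 125753/9 ≈ 13973.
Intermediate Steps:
d = -31/9 (d = -93*1/27 = -31/9 ≈ -3.4444)
q(g, G) = (3 + G)*(G + g) (q(g, G) = (G + g)*(3 + G) = (3 + G)*(G + g))
k(p, r) = 163 + p
O = 40 (O = 8*5 = 40)
(13773 + R(q(0, 1), O)) + k(d, 156) = (13773 + 40) + (163 - 31/9) = 13813 + 1436/9 = 125753/9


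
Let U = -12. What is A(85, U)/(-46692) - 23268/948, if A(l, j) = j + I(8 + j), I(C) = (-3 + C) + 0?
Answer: -90534287/3688668 ≈ -24.544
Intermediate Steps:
I(C) = -3 + C
A(l, j) = 5 + 2*j (A(l, j) = j + (-3 + (8 + j)) = j + (5 + j) = 5 + 2*j)
A(85, U)/(-46692) - 23268/948 = (5 + 2*(-12))/(-46692) - 23268/948 = (5 - 24)*(-1/46692) - 23268*1/948 = -19*(-1/46692) - 1939/79 = 19/46692 - 1939/79 = -90534287/3688668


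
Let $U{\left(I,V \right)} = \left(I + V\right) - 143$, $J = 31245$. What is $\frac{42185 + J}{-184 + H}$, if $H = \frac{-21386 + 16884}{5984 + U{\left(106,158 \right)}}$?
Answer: $- \frac{224145075}{563911} \approx -397.48$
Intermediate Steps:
$U{\left(I,V \right)} = -143 + I + V$
$H = - \frac{4502}{6105}$ ($H = \frac{-21386 + 16884}{5984 + \left(-143 + 106 + 158\right)} = - \frac{4502}{5984 + 121} = - \frac{4502}{6105} \approx -0.73743$)
$\frac{42185 + J}{-184 + H} = \frac{42185 + 31245}{-184 - \frac{4502}{6105}} = \frac{73430}{- \frac{1127822}{6105}} = 73430 \left(- \frac{6105}{1127822}\right) = - \frac{224145075}{563911}$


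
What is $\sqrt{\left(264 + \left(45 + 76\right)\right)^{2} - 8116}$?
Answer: $\sqrt{140109} \approx 374.31$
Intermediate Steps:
$\sqrt{\left(264 + \left(45 + 76\right)\right)^{2} - 8116} = \sqrt{\left(264 + 121\right)^{2} - 8116} = \sqrt{385^{2} - 8116} = \sqrt{148225 - 8116} = \sqrt{140109}$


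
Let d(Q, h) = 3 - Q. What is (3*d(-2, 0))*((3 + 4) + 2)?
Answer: 135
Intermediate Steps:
(3*d(-2, 0))*((3 + 4) + 2) = (3*(3 - 1*(-2)))*((3 + 4) + 2) = (3*(3 + 2))*(7 + 2) = (3*5)*9 = 15*9 = 135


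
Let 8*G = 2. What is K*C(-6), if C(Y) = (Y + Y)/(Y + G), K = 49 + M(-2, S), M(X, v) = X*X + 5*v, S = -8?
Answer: 624/23 ≈ 27.130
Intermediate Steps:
M(X, v) = X² + 5*v
G = ¼ (G = (⅛)*2 = ¼ ≈ 0.25000)
K = 13 (K = 49 + ((-2)² + 5*(-8)) = 49 + (4 - 40) = 49 - 36 = 13)
C(Y) = 2*Y/(¼ + Y) (C(Y) = (Y + Y)/(Y + ¼) = (2*Y)/(¼ + Y) = 2*Y/(¼ + Y))
K*C(-6) = 13*(8*(-6)/(1 + 4*(-6))) = 13*(8*(-6)/(1 - 24)) = 13*(8*(-6)/(-23)) = 13*(8*(-6)*(-1/23)) = 13*(48/23) = 624/23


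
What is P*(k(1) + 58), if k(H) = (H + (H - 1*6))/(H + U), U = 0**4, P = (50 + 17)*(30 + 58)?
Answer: 318384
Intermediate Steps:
P = 5896 (P = 67*88 = 5896)
U = 0
k(H) = (-6 + 2*H)/H (k(H) = (H + (H - 1*6))/(H + 0) = (H + (H - 6))/H = (H + (-6 + H))/H = (-6 + 2*H)/H)
P*(k(1) + 58) = 5896*((2 - 6/1) + 58) = 5896*((2 - 6*1) + 58) = 5896*((2 - 6) + 58) = 5896*(-4 + 58) = 5896*54 = 318384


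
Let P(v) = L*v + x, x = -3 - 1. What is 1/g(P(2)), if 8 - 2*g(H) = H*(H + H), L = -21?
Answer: -1/2112 ≈ -0.00047348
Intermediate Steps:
x = -4
P(v) = -4 - 21*v (P(v) = -21*v - 4 = -4 - 21*v)
g(H) = 4 - H² (g(H) = 4 - H*(H + H)/2 = 4 - H*2*H/2 = 4 - H²)
1/g(P(2)) = 1/(4 - (-4 - 21*2)²) = 1/(4 - (-4 - 42)²) = 1/(4 - 1*(-46)²) = 1/(4 - 1*2116) = 1/(4 - 2116) = 1/(-2112) = -1/2112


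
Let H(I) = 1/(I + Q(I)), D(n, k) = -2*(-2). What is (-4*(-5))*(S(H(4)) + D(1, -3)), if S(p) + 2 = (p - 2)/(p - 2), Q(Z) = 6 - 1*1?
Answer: 60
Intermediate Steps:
Q(Z) = 5 (Q(Z) = 6 - 1 = 5)
D(n, k) = 4
H(I) = 1/(5 + I) (H(I) = 1/(I + 5) = 1/(5 + I))
S(p) = -1 (S(p) = -2 + (p - 2)/(p - 2) = -2 + (-2 + p)/(-2 + p) = -2 + 1 = -1)
(-4*(-5))*(S(H(4)) + D(1, -3)) = (-4*(-5))*(-1 + 4) = 20*3 = 60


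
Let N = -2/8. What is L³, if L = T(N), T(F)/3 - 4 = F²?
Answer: 7414875/4096 ≈ 1810.3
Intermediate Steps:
N = -¼ (N = -2*⅛ = -¼ ≈ -0.25000)
T(F) = 12 + 3*F²
L = 195/16 (L = 12 + 3*(-¼)² = 12 + 3*(1/16) = 12 + 3/16 = 195/16 ≈ 12.188)
L³ = (195/16)³ = 7414875/4096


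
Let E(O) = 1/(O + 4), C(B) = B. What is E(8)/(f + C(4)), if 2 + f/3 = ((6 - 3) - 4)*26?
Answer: -1/960 ≈ -0.0010417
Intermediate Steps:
f = -84 (f = -6 + 3*(((6 - 3) - 4)*26) = -6 + 3*((3 - 4)*26) = -6 + 3*(-1*26) = -6 + 3*(-26) = -6 - 78 = -84)
E(O) = 1/(4 + O)
E(8)/(f + C(4)) = 1/((4 + 8)*(-84 + 4)) = 1/(12*(-80)) = (1/12)*(-1/80) = -1/960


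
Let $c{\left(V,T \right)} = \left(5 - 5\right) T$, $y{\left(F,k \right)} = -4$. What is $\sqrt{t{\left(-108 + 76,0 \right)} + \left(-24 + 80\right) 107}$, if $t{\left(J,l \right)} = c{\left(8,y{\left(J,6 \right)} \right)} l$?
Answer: $2 \sqrt{1498} \approx 77.408$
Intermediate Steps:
$c{\left(V,T \right)} = 0$ ($c{\left(V,T \right)} = 0 T = 0$)
$t{\left(J,l \right)} = 0$ ($t{\left(J,l \right)} = 0 l = 0$)
$\sqrt{t{\left(-108 + 76,0 \right)} + \left(-24 + 80\right) 107} = \sqrt{0 + \left(-24 + 80\right) 107} = \sqrt{0 + 56 \cdot 107} = \sqrt{0 + 5992} = \sqrt{5992} = 2 \sqrt{1498}$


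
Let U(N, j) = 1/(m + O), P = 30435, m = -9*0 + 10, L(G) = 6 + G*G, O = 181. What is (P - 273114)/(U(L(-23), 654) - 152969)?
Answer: 15450563/9739026 ≈ 1.5865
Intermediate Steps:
L(G) = 6 + G²
m = 10 (m = 0 + 10 = 10)
U(N, j) = 1/191 (U(N, j) = 1/(10 + 181) = 1/191)
(P - 273114)/(U(L(-23), 654) - 152969) = (30435 - 273114)/(1/191 - 152969) = -242679/(-29217078/191) = -242679*(-191/29217078) = 15450563/9739026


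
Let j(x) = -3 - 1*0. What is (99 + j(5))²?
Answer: 9216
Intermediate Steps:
j(x) = -3 (j(x) = -3 + 0 = -3)
(99 + j(5))² = (99 - 3)² = 96² = 9216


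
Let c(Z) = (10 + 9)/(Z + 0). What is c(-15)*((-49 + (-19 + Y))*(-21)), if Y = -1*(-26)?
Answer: -5586/5 ≈ -1117.2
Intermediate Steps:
Y = 26
c(Z) = 19/Z
c(-15)*((-49 + (-19 + Y))*(-21)) = (19/(-15))*((-49 + (-19 + 26))*(-21)) = (19*(-1/15))*((-49 + 7)*(-21)) = -(-266)*(-21)/5 = -19/15*882 = -5586/5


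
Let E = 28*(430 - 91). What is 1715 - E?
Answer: -7777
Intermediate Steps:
E = 9492 (E = 28*339 = 9492)
1715 - E = 1715 - 1*9492 = 1715 - 9492 = -7777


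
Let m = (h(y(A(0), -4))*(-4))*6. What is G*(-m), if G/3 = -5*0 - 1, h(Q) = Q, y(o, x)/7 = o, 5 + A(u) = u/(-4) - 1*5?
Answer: 5040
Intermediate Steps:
A(u) = -10 - u/4 (A(u) = -5 + (u/(-4) - 1*5) = -5 + (u*(-¼) - 5) = -5 + (-u/4 - 5) = -5 + (-5 - u/4) = -10 - u/4)
y(o, x) = 7*o
G = -3 (G = 3*(-5*0 - 1) = 3*(0 - 1) = 3*(-1) = -3)
m = 1680 (m = ((7*(-10 - ¼*0))*(-4))*6 = ((7*(-10 + 0))*(-4))*6 = ((7*(-10))*(-4))*6 = -70*(-4)*6 = 280*6 = 1680)
G*(-m) = -(-3)*1680 = -3*(-1680) = 5040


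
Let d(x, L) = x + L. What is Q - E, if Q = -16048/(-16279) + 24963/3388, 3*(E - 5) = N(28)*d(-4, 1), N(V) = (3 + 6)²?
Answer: 4652390453/55153252 ≈ 84.354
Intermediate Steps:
d(x, L) = L + x
N(V) = 81 (N(V) = 9² = 81)
E = -76 (E = 5 + (81*(1 - 4))/3 = 5 + (81*(-3))/3 = 5 + (⅓)*(-243) = 5 - 81 = -76)
Q = 460743301/55153252 (Q = -16048*(-1/16279) + 24963*(1/3388) = 16048/16279 + 24963/3388 = 460743301/55153252 ≈ 8.3539)
Q - E = 460743301/55153252 - 1*(-76) = 460743301/55153252 + 76 = 4652390453/55153252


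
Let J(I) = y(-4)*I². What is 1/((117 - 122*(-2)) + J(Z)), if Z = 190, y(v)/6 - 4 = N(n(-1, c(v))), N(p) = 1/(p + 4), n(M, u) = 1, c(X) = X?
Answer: 1/910081 ≈ 1.0988e-6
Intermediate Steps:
N(p) = 1/(4 + p)
y(v) = 126/5 (y(v) = 24 + 6/(4 + 1) = 24 + 6/5 = 126/5)
J(I) = 126*I²/5
1/((117 - 122*(-2)) + J(Z)) = 1/((117 - 122*(-2)) + (126/5)*190²) = 1/((117 + 244) + (126/5)*36100) = 1/(361 + 909720) = 1/910081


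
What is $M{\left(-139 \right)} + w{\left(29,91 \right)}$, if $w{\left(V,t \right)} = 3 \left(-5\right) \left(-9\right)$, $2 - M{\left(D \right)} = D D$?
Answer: $-19184$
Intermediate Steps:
$M{\left(D \right)} = 2 - D^{2}$ ($M{\left(D \right)} = 2 - D D = 2 - D^{2}$)
$w{\left(V,t \right)} = 135$ ($w{\left(V,t \right)} = \left(-15\right) \left(-9\right) = 135$)
$M{\left(-139 \right)} + w{\left(29,91 \right)} = \left(2 - \left(-139\right)^{2}\right) + 135 = \left(2 - 19321\right) + 135 = -19319 + 135 = -19184$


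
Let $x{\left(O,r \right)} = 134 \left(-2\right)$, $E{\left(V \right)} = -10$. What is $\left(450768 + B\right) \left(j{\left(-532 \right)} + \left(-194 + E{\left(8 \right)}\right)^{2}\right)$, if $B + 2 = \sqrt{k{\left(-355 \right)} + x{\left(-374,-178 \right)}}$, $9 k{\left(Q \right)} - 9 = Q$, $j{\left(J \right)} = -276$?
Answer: $18634666440 + 13780 i \sqrt{2758} \approx 1.8635 \cdot 10^{10} + 7.2368 \cdot 10^{5} i$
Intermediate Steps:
$k{\left(Q \right)} = 1 + \frac{Q}{9}$
$x{\left(O,r \right)} = -268$
$B = -2 + \frac{i \sqrt{2758}}{3}$ ($B = -2 + \sqrt{\left(1 + \frac{1}{9} \left(-355\right)\right) - 268} = -2 + \sqrt{\left(1 - \frac{355}{9}\right) - 268} = -2 + \sqrt{- \frac{346}{9} - 268} = -2 + \sqrt{- \frac{2758}{9}} = -2 + \frac{i \sqrt{2758}}{3} \approx -2.0 + 17.506 i$)
$\left(450768 + B\right) \left(j{\left(-532 \right)} + \left(-194 + E{\left(8 \right)}\right)^{2}\right) = \left(450768 - \left(2 - \frac{i \sqrt{2758}}{3}\right)\right) \left(-276 + \left(-194 - 10\right)^{2}\right) = \left(450766 + \frac{i \sqrt{2758}}{3}\right) \left(-276 + \left(-204\right)^{2}\right) = \left(450766 + \frac{i \sqrt{2758}}{3}\right) \left(-276 + 41616\right) = \left(450766 + \frac{i \sqrt{2758}}{3}\right) 41340 = 18634666440 + 13780 i \sqrt{2758}$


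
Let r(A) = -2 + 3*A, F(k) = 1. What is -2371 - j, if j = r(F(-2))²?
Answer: -2372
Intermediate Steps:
j = 1 (j = (-2 + 3*1)² = (-2 + 3)² = 1² = 1)
-2371 - j = -2371 - 1*1 = -2371 - 1 = -2372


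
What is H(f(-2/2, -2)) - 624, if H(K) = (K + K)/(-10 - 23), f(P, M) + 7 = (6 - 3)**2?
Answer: -20596/33 ≈ -624.12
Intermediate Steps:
f(P, M) = 2 (f(P, M) = -7 + (6 - 3)**2 = -7 + 3**2 = -7 + 9 = 2)
H(K) = -2*K/33 (H(K) = (2*K)/(-33) = (2*K)*(-1/33) = -2*K/33)
H(f(-2/2, -2)) - 624 = -2/33*2 - 624 = -4/33 - 624 = -20596/33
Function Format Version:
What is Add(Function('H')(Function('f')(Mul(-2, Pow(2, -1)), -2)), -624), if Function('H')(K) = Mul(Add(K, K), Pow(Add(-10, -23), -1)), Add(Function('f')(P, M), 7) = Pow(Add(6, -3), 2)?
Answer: Rational(-20596, 33) ≈ -624.12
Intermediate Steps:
Function('f')(P, M) = 2 (Function('f')(P, M) = Add(-7, Pow(Add(6, -3), 2)) = Add(-7, Pow(3, 2)) = Add(-7, 9) = 2)
Function('H')(K) = Mul(Rational(-2, 33), K) (Function('H')(K) = Mul(Mul(2, K), Pow(-33, -1)) = Mul(Mul(2, K), Rational(-1, 33)) = Mul(Rational(-2, 33), K))
Add(Function('H')(Function('f')(Mul(-2, Pow(2, -1)), -2)), -624) = Add(Mul(Rational(-2, 33), 2), -624) = Add(Rational(-4, 33), -624) = Rational(-20596, 33)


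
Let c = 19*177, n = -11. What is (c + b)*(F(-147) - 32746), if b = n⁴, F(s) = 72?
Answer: -588262696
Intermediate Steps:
c = 3363
b = 14641 (b = (-11)⁴ = 14641)
(c + b)*(F(-147) - 32746) = (3363 + 14641)*(72 - 32746) = 18004*(-32674) = -588262696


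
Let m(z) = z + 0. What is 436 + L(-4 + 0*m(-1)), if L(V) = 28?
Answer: 464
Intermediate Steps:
m(z) = z
436 + L(-4 + 0*m(-1)) = 436 + 28 = 464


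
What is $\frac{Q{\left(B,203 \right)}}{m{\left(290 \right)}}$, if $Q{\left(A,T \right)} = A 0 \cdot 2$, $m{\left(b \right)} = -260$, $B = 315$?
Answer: $0$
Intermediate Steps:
$Q{\left(A,T \right)} = 0$ ($Q{\left(A,T \right)} = 0 \cdot 2 = 0$)
$\frac{Q{\left(B,203 \right)}}{m{\left(290 \right)}} = \frac{0}{-260} = 0 \left(- \frac{1}{260}\right) = 0$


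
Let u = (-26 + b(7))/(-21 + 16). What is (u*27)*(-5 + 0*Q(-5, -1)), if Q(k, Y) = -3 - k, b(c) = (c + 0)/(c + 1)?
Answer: -5427/8 ≈ -678.38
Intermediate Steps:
b(c) = c/(1 + c)
u = 201/40 (u = (-26 + 7/(1 + 7))/(-21 + 16) = (-26 + 7/8)/(-5) = (-26 + 7*(1/8))*(-1/5) = (-26 + 7/8)*(-1/5) = -201/8*(-1/5) = 201/40 ≈ 5.0250)
(u*27)*(-5 + 0*Q(-5, -1)) = ((201/40)*27)*(-5 + 0*(-3 - 1*(-5))) = 5427*(-5 + 0*(-3 + 5))/40 = 5427*(-5 + 0*2)/40 = 5427*(-5 + 0)/40 = (5427/40)*(-5) = -5427/8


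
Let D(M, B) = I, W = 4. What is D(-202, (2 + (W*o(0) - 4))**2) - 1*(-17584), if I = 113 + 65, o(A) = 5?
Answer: 17762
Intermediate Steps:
I = 178
D(M, B) = 178
D(-202, (2 + (W*o(0) - 4))**2) - 1*(-17584) = 178 - 1*(-17584) = 178 + 17584 = 17762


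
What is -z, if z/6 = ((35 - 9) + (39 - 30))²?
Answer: -7350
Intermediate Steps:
z = 7350 (z = 6*((35 - 9) + (39 - 30))² = 6*(26 + 9)² = 6*35² = 6*1225 = 7350)
-z = -1*7350 = -7350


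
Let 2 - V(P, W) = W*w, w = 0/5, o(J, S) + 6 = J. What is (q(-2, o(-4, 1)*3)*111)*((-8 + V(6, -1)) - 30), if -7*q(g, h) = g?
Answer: -7992/7 ≈ -1141.7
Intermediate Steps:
o(J, S) = -6 + J
w = 0 (w = 0*(1/5) = 0)
V(P, W) = 2 (V(P, W) = 2 - W*0 = 2 - 1*0 = 2 + 0 = 2)
q(g, h) = -g/7
(q(-2, o(-4, 1)*3)*111)*((-8 + V(6, -1)) - 30) = (-1/7*(-2)*111)*((-8 + 2) - 30) = ((2/7)*111)*(-6 - 30) = (222/7)*(-36) = -7992/7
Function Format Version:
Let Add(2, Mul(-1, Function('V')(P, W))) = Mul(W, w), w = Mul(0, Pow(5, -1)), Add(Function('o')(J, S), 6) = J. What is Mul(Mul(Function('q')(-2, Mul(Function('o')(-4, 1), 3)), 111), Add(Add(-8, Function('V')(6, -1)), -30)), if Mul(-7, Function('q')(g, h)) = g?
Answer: Rational(-7992, 7) ≈ -1141.7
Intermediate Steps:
Function('o')(J, S) = Add(-6, J)
w = 0 (w = Mul(0, Rational(1, 5)) = 0)
Function('V')(P, W) = 2 (Function('V')(P, W) = Add(2, Mul(-1, Mul(W, 0))) = Add(2, Mul(-1, 0)) = Add(2, 0) = 2)
Function('q')(g, h) = Mul(Rational(-1, 7), g)
Mul(Mul(Function('q')(-2, Mul(Function('o')(-4, 1), 3)), 111), Add(Add(-8, Function('V')(6, -1)), -30)) = Mul(Mul(Mul(Rational(-1, 7), -2), 111), Add(Add(-8, 2), -30)) = Mul(Mul(Rational(2, 7), 111), Add(-6, -30)) = Mul(Rational(222, 7), -36) = Rational(-7992, 7)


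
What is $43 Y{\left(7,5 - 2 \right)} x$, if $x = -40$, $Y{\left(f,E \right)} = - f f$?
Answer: $84280$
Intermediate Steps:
$Y{\left(f,E \right)} = - f^{2}$
$43 Y{\left(7,5 - 2 \right)} x = 43 \left(- 7^{2}\right) \left(-40\right) = 43 \left(\left(-1\right) 49\right) \left(-40\right) = 43 \left(-49\right) \left(-40\right) = \left(-2107\right) \left(-40\right) = 84280$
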